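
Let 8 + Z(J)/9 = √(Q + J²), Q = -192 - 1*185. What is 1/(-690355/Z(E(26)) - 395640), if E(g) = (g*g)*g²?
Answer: -1338449502410757792/529544161137629996373355 + 1242639*√208827064199/529544161137629996373355 ≈ -2.5275e-6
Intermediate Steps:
E(g) = g⁴ (E(g) = g²*g² = g⁴)
Q = -377 (Q = -192 - 185 = -377)
Z(J) = -72 + 9*√(-377 + J²)
1/(-690355/Z(E(26)) - 395640) = 1/(-690355/(-72 + 9*√(-377 + (26⁴)²)) - 395640) = 1/(-690355/(-72 + 9*√(-377 + 456976²)) - 395640) = 1/(-690355/(-72 + 9*√(-377 + 208827064576)) - 395640) = 1/(-690355/(-72 + 9*√208827064199) - 395640) = 1/(-395640 - 690355/(-72 + 9*√208827064199))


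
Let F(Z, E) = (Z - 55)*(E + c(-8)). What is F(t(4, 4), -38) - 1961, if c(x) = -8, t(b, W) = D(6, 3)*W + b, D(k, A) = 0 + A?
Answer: -167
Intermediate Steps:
D(k, A) = A
t(b, W) = b + 3*W (t(b, W) = 3*W + b = b + 3*W)
F(Z, E) = (-55 + Z)*(-8 + E) (F(Z, E) = (Z - 55)*(E - 8) = (-55 + Z)*(-8 + E))
F(t(4, 4), -38) - 1961 = (440 - 55*(-38) - 8*(4 + 3*4) - 38*(4 + 3*4)) - 1961 = (440 + 2090 - 8*(4 + 12) - 38*(4 + 12)) - 1961 = (440 + 2090 - 8*16 - 38*16) - 1961 = (440 + 2090 - 128 - 608) - 1961 = 1794 - 1961 = -167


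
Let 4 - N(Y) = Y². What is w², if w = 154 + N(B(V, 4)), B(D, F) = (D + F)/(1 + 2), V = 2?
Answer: 23716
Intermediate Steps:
B(D, F) = D/3 + F/3 (B(D, F) = (D + F)/3 = (D + F)*(⅓) = D/3 + F/3)
N(Y) = 4 - Y²
w = 154 (w = 154 + (4 - ((⅓)*2 + (⅓)*4)²) = 154 + (4 - (⅔ + 4/3)²) = 154 + (4 - 1*2²) = 154 + (4 - 1*4) = 154 + (4 - 4) = 154 + 0 = 154)
w² = 154² = 23716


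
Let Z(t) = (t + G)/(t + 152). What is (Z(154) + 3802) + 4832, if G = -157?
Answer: 880667/102 ≈ 8634.0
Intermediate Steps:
Z(t) = (-157 + t)/(152 + t) (Z(t) = (t - 157)/(t + 152) = (-157 + t)/(152 + t))
(Z(154) + 3802) + 4832 = ((-157 + 154)/(152 + 154) + 3802) + 4832 = (-3/306 + 3802) + 4832 = ((1/306)*(-3) + 3802) + 4832 = (-1/102 + 3802) + 4832 = 387803/102 + 4832 = 880667/102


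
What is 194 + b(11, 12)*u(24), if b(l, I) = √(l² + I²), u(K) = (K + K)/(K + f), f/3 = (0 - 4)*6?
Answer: 194 - √265 ≈ 177.72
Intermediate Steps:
f = -72 (f = 3*((0 - 4)*6) = 3*(-4*6) = 3*(-24) = -72)
u(K) = 2*K/(-72 + K) (u(K) = (K + K)/(K - 72) = (2*K)/(-72 + K) = 2*K/(-72 + K))
b(l, I) = √(I² + l²)
194 + b(11, 12)*u(24) = 194 + √(12² + 11²)*(2*24/(-72 + 24)) = 194 + √(144 + 121)*(2*24/(-48)) = 194 + √265*(2*24*(-1/48)) = 194 + √265*(-1) = 194 - √265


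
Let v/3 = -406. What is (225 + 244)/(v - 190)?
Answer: -469/1408 ≈ -0.33310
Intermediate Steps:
v = -1218 (v = 3*(-406) = -1218)
(225 + 244)/(v - 190) = (225 + 244)/(-1218 - 190) = 469/(-1408) = 469*(-1/1408) = -469/1408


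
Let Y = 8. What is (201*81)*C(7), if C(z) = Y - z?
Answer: 16281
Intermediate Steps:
C(z) = 8 - z
(201*81)*C(7) = (201*81)*(8 - 1*7) = 16281*(8 - 7) = 16281*1 = 16281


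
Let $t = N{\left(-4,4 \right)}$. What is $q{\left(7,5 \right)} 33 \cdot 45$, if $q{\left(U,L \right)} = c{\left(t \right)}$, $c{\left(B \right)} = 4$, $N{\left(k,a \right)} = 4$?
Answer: $5940$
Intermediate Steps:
$t = 4$
$q{\left(U,L \right)} = 4$
$q{\left(7,5 \right)} 33 \cdot 45 = 4 \cdot 33 \cdot 45 = 132 \cdot 45 = 5940$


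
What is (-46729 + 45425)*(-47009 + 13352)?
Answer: 43888728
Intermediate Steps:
(-46729 + 45425)*(-47009 + 13352) = -1304*(-33657) = 43888728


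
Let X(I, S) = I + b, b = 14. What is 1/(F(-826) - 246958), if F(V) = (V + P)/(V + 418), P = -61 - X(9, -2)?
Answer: -204/50378977 ≈ -4.0493e-6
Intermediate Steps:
X(I, S) = 14 + I (X(I, S) = I + 14 = 14 + I)
P = -84 (P = -61 - (14 + 9) = -61 - 1*23 = -61 - 23 = -84)
F(V) = (-84 + V)/(418 + V) (F(V) = (V - 84)/(V + 418) = (-84 + V)/(418 + V))
1/(F(-826) - 246958) = 1/((-84 - 826)/(418 - 826) - 246958) = 1/(-910/(-408) - 246958) = 1/(-1/408*(-910) - 246958) = 1/(455/204 - 246958) = 1/(-50378977/204) = -204/50378977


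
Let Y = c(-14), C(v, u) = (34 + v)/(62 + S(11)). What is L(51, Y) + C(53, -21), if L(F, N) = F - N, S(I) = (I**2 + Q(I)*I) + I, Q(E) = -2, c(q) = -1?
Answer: 9031/172 ≈ 52.506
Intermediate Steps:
S(I) = I**2 - I (S(I) = (I**2 - 2*I) + I = I**2 - I)
C(v, u) = 17/86 + v/172 (C(v, u) = (34 + v)/(62 + 11*(-1 + 11)) = (34 + v)/(62 + 11*10) = (34 + v)/(62 + 110) = (34 + v)/172 = (34 + v)*(1/172) = 17/86 + v/172)
Y = -1
L(51, Y) + C(53, -21) = (51 - 1*(-1)) + (17/86 + (1/172)*53) = (51 + 1) + (17/86 + 53/172) = 52 + 87/172 = 9031/172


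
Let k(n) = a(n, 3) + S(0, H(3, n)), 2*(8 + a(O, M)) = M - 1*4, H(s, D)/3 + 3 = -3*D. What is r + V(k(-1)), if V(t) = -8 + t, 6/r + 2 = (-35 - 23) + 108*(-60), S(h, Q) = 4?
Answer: -6813/545 ≈ -12.501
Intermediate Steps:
H(s, D) = -9 - 9*D (H(s, D) = -9 + 3*(-3*D) = -9 - 9*D)
a(O, M) = -10 + M/2 (a(O, M) = -8 + (M - 1*4)/2 = -8 + (M - 4)/2 = -8 + (-4 + M)/2 = -8 + (-2 + M/2) = -10 + M/2)
k(n) = -9/2 (k(n) = (-10 + (½)*3) + 4 = (-10 + 3/2) + 4 = -17/2 + 4 = -9/2)
r = -1/1090 (r = 6/(-2 + ((-35 - 23) + 108*(-60))) = 6/(-2 + (-58 - 6480)) = 6/(-2 - 6538) = 6/(-6540) = 6*(-1/6540) = -1/1090 ≈ -0.00091743)
r + V(k(-1)) = -1/1090 + (-8 - 9/2) = -1/1090 - 25/2 = -6813/545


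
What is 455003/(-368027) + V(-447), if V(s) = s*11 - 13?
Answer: -1814828113/368027 ≈ -4931.2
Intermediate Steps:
V(s) = -13 + 11*s (V(s) = 11*s - 13 = -13 + 11*s)
455003/(-368027) + V(-447) = 455003/(-368027) + (-13 + 11*(-447)) = 455003*(-1/368027) + (-13 - 4917) = -455003/368027 - 4930 = -1814828113/368027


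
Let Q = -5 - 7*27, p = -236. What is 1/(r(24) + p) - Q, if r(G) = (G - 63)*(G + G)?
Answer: 408951/2108 ≈ 194.00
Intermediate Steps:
r(G) = 2*G*(-63 + G) (r(G) = (-63 + G)*(2*G) = 2*G*(-63 + G))
Q = -194 (Q = -5 - 189 = -194)
1/(r(24) + p) - Q = 1/(2*24*(-63 + 24) - 236) - 1*(-194) = 1/(2*24*(-39) - 236) + 194 = 1/(-1872 - 236) + 194 = 1/(-2108) + 194 = -1/2108 + 194 = 408951/2108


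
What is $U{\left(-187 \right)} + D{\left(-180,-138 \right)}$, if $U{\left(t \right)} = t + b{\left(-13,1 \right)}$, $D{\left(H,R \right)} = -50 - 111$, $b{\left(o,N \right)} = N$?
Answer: $-347$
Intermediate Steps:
$D{\left(H,R \right)} = -161$
$U{\left(t \right)} = 1 + t$ ($U{\left(t \right)} = t + 1 = 1 + t$)
$U{\left(-187 \right)} + D{\left(-180,-138 \right)} = \left(1 - 187\right) - 161 = -186 - 161 = -347$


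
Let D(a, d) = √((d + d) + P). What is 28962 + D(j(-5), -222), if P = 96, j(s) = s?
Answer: 28962 + 2*I*√87 ≈ 28962.0 + 18.655*I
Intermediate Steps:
D(a, d) = √(96 + 2*d) (D(a, d) = √((d + d) + 96) = √(2*d + 96) = √(96 + 2*d))
28962 + D(j(-5), -222) = 28962 + √(96 + 2*(-222)) = 28962 + √(96 - 444) = 28962 + √(-348) = 28962 + 2*I*√87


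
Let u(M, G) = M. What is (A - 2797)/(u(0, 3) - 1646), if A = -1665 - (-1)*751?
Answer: 3711/1646 ≈ 2.2546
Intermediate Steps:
A = -914 (A = -1665 - 1*(-751) = -1665 + 751 = -914)
(A - 2797)/(u(0, 3) - 1646) = (-914 - 2797)/(0 - 1646) = -3711/(-1646) = -3711*(-1/1646) = 3711/1646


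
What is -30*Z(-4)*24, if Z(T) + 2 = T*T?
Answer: -10080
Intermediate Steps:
Z(T) = -2 + T² (Z(T) = -2 + T*T = -2 + T²)
-30*Z(-4)*24 = -30*(-2 + (-4)²)*24 = -30*(-2 + 16)*24 = -30*14*24 = -420*24 = -10080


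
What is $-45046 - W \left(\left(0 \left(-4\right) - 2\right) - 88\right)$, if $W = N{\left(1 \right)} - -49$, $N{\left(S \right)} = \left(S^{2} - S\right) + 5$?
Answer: $-40186$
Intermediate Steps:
$N{\left(S \right)} = 5 + S^{2} - S$
$W = 54$ ($W = \left(5 + 1^{2} - 1\right) - -49 = \left(5 + 1 - 1\right) + 49 = 5 + 49 = 54$)
$-45046 - W \left(\left(0 \left(-4\right) - 2\right) - 88\right) = -45046 - 54 \left(\left(0 \left(-4\right) - 2\right) - 88\right) = -45046 - 54 \left(\left(0 - 2\right) - 88\right) = -45046 - 54 \left(-2 - 88\right) = -45046 - 54 \left(-90\right) = -45046 - -4860 = -45046 + 4860 = -40186$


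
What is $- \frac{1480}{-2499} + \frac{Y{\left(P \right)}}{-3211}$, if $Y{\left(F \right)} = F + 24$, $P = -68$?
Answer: $\frac{4862236}{8024289} \approx 0.60594$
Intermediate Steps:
$Y{\left(F \right)} = 24 + F$
$- \frac{1480}{-2499} + \frac{Y{\left(P \right)}}{-3211} = - \frac{1480}{-2499} + \frac{24 - 68}{-3211} = \left(-1480\right) \left(- \frac{1}{2499}\right) - - \frac{44}{3211} = \frac{1480}{2499} + \frac{44}{3211} = \frac{4862236}{8024289}$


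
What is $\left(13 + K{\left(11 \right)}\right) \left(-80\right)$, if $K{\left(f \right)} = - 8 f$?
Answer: $6000$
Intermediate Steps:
$\left(13 + K{\left(11 \right)}\right) \left(-80\right) = \left(13 - 88\right) \left(-80\right) = \left(-75\right) \left(-80\right) = 6000$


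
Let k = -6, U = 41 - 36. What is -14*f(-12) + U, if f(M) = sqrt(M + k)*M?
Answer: 5 + 504*I*sqrt(2) ≈ 5.0 + 712.76*I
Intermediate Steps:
U = 5
f(M) = M*sqrt(-6 + M) (f(M) = sqrt(M - 6)*M = sqrt(-6 + M)*M = M*sqrt(-6 + M))
-14*f(-12) + U = -(-168)*sqrt(-6 - 12) + 5 = -(-168)*sqrt(-18) + 5 = -(-168)*3*I*sqrt(2) + 5 = -(-504)*I*sqrt(2) + 5 = 504*I*sqrt(2) + 5 = 5 + 504*I*sqrt(2)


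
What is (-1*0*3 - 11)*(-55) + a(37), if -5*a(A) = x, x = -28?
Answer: 3053/5 ≈ 610.60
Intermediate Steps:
a(A) = 28/5 (a(A) = -1/5*(-28) = 28/5)
(-1*0*3 - 11)*(-55) + a(37) = (-1*0*3 - 11)*(-55) + 28/5 = (0*3 - 11)*(-55) + 28/5 = (0 - 11)*(-55) + 28/5 = -11*(-55) + 28/5 = 605 + 28/5 = 3053/5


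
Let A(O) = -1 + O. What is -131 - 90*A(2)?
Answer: -221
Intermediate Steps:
-131 - 90*A(2) = -131 - 90*(-1 + 2) = -131 - 90*1 = -131 - 90 = -221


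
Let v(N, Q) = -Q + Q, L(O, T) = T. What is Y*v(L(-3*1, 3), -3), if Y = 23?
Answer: 0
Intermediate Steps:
v(N, Q) = 0
Y*v(L(-3*1, 3), -3) = 23*0 = 0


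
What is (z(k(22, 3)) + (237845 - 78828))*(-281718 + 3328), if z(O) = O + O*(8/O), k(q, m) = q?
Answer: -44277094330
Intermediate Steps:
z(O) = 8 + O (z(O) = O + 8 = 8 + O)
(z(k(22, 3)) + (237845 - 78828))*(-281718 + 3328) = ((8 + 22) + (237845 - 78828))*(-281718 + 3328) = (30 + 159017)*(-278390) = 159047*(-278390) = -44277094330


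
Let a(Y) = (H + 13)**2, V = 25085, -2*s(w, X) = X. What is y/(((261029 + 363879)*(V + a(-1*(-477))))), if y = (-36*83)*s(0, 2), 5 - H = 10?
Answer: 3/15778927 ≈ 1.9013e-7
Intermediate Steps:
H = -5 (H = 5 - 1*10 = 5 - 10 = -5)
s(w, X) = -X/2
a(Y) = 64 (a(Y) = (-5 + 13)**2 = 8**2 = 64)
y = 2988 (y = (-36*83)*(-1/2*2) = -2988*(-1) = 2988)
y/(((261029 + 363879)*(V + a(-1*(-477))))) = 2988/(((261029 + 363879)*(25085 + 64))) = 2988/((624908*25149)) = 2988/15715811292 = 2988*(1/15715811292) = 3/15778927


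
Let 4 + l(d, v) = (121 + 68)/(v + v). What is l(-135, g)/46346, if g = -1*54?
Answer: -23/185384 ≈ -0.00012407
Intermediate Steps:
g = -54
l(d, v) = -4 + 189/(2*v) (l(d, v) = -4 + (121 + 68)/(v + v) = -4 + 189/((2*v)) = -4 + 189*(1/(2*v)) = -4 + 189/(2*v))
l(-135, g)/46346 = (-4 + (189/2)/(-54))/46346 = (-4 + (189/2)*(-1/54))*(1/46346) = (-4 - 7/4)*(1/46346) = -23/4*1/46346 = -23/185384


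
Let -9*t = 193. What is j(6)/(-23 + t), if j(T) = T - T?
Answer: 0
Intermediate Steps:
t = -193/9 (t = -⅑*193 = -193/9 ≈ -21.444)
j(T) = 0
j(6)/(-23 + t) = 0/(-23 - 193/9) = 0/(-400/9) = -9/400*0 = 0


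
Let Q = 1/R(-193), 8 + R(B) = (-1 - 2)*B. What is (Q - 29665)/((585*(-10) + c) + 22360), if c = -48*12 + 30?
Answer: -651489/350594 ≈ -1.8582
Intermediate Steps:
R(B) = -8 - 3*B (R(B) = -8 + (-1 - 2)*B = -8 - 3*B)
c = -546 (c = -576 + 30 = -546)
Q = 1/571 (Q = 1/(-8 - 3*(-193)) = 1/(-8 + 579) = 1/571 ≈ 0.0017513)
(Q - 29665)/((585*(-10) + c) + 22360) = (1/571 - 29665)/((585*(-10) - 546) + 22360) = -16938714/(571*((-5850 - 546) + 22360)) = -16938714/(571*(-6396 + 22360)) = -16938714/571/15964 = -16938714/571*1/15964 = -651489/350594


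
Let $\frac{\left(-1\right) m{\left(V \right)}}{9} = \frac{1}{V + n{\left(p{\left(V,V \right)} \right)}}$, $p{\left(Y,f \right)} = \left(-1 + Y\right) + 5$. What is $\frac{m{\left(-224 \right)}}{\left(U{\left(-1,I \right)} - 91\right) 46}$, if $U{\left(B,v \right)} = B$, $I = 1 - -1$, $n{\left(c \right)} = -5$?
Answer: $- \frac{9}{969128} \approx -9.2867 \cdot 10^{-6}$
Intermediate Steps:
$p{\left(Y,f \right)} = 4 + Y$
$I = 2$ ($I = 1 + 1 = 2$)
$m{\left(V \right)} = - \frac{9}{-5 + V}$ ($m{\left(V \right)} = - \frac{9}{V - 5} = - \frac{9}{-5 + V}$)
$\frac{m{\left(-224 \right)}}{\left(U{\left(-1,I \right)} - 91\right) 46} = \frac{\left(-9\right) \frac{1}{-5 - 224}}{\left(-1 - 91\right) 46} = \frac{\left(-9\right) \frac{1}{-229}}{\left(-92\right) 46} = \frac{\left(-9\right) \left(- \frac{1}{229}\right)}{-4232} = \frac{9}{229} \left(- \frac{1}{4232}\right) = - \frac{9}{969128}$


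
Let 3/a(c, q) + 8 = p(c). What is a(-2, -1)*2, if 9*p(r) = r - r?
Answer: -3/4 ≈ -0.75000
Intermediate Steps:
p(r) = 0 (p(r) = (r - r)/9 = (1/9)*0 = 0)
a(c, q) = -3/8 (a(c, q) = 3/(-8 + 0) = 3/(-8) = 3*(-1/8) = -3/8)
a(-2, -1)*2 = -3/8*2 = -3/4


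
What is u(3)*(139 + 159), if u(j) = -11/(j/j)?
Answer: -3278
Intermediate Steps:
u(j) = -11 (u(j) = -11/1 = -11*1 = -11)
u(3)*(139 + 159) = -11*(139 + 159) = -11*298 = -3278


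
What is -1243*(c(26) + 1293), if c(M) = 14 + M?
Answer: -1656919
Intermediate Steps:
-1243*(c(26) + 1293) = -1243*((14 + 26) + 1293) = -1243*(40 + 1293) = -1243*1333 = -1656919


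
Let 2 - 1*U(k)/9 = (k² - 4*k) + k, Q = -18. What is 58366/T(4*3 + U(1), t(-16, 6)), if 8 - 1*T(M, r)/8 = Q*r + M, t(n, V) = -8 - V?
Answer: -29183/1168 ≈ -24.985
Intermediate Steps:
U(k) = 18 - 9*k² + 27*k (U(k) = 18 - 9*((k² - 4*k) + k) = 18 - 9*(k² - 3*k) = 18 + (-9*k² + 27*k) = 18 - 9*k² + 27*k)
T(M, r) = 64 - 8*M + 144*r (T(M, r) = 64 - 8*(-18*r + M) = 64 - 8*(M - 18*r) = 64 + (-8*M + 144*r) = 64 - 8*M + 144*r)
58366/T(4*3 + U(1), t(-16, 6)) = 58366/(64 - 8*(4*3 + (18 - 9*1² + 27*1)) + 144*(-8 - 1*6)) = 58366/(64 - 8*(12 + (18 - 9*1 + 27)) + 144*(-8 - 6)) = 58366/(64 - 8*(12 + (18 - 9 + 27)) + 144*(-14)) = 58366/(64 - 8*(12 + 36) - 2016) = 58366/(64 - 8*48 - 2016) = 58366/(64 - 384 - 2016) = 58366/(-2336) = 58366*(-1/2336) = -29183/1168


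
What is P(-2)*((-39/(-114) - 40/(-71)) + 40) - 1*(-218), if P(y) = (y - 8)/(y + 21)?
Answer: 5035743/25631 ≈ 196.47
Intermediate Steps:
P(y) = (-8 + y)/(21 + y)
P(-2)*((-39/(-114) - 40/(-71)) + 40) - 1*(-218) = ((-8 - 2)/(21 - 2))*((-39/(-114) - 40/(-71)) + 40) - 1*(-218) = (-10/19)*((-39*(-1/114) - 40*(-1/71)) + 40) + 218 = ((1/19)*(-10))*((13/38 + 40/71) + 40) + 218 = -10*(2443/2698 + 40)/19 + 218 = -10/19*110363/2698 + 218 = -551815/25631 + 218 = 5035743/25631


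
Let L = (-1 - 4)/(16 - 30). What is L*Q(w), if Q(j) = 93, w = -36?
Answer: 465/14 ≈ 33.214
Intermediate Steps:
L = 5/14 (L = -5/(-14) = -5*(-1/14) = 5/14 ≈ 0.35714)
L*Q(w) = (5/14)*93 = 465/14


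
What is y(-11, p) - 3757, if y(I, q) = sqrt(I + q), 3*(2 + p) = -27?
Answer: -3757 + I*sqrt(22) ≈ -3757.0 + 4.6904*I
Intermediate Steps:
p = -11 (p = -2 + (1/3)*(-27) = -2 - 9 = -11)
y(-11, p) - 3757 = sqrt(-11 - 11) - 3757 = sqrt(-22) - 3757 = I*sqrt(22) - 3757 = -3757 + I*sqrt(22)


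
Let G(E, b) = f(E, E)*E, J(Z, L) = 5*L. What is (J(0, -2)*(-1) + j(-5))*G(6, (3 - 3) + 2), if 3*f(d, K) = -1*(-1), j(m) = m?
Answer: 10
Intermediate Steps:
f(d, K) = ⅓ (f(d, K) = (-1*(-1))/3 = (⅓)*1 = ⅓)
G(E, b) = E/3
(J(0, -2)*(-1) + j(-5))*G(6, (3 - 3) + 2) = ((5*(-2))*(-1) - 5)*((⅓)*6) = (-10*(-1) - 5)*2 = (10 - 5)*2 = 5*2 = 10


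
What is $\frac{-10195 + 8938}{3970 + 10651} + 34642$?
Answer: $\frac{506499425}{14621} \approx 34642.0$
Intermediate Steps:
$\frac{-10195 + 8938}{3970 + 10651} + 34642 = - \frac{1257}{14621} + 34642 = \frac{506499425}{14621}$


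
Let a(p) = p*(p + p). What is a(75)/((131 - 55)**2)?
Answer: 5625/2888 ≈ 1.9477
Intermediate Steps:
a(p) = 2*p**2 (a(p) = p*(2*p) = 2*p**2)
a(75)/((131 - 55)**2) = (2*75**2)/((131 - 55)**2) = (2*5625)/(76**2) = 11250/5776 = 11250*(1/5776) = 5625/2888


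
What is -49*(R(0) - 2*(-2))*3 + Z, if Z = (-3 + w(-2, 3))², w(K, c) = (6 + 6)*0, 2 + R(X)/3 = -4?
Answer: 2067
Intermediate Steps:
R(X) = -18 (R(X) = -6 + 3*(-4) = -6 - 12 = -18)
w(K, c) = 0 (w(K, c) = 12*0 = 0)
Z = 9 (Z = (-3 + 0)² = (-3)² = 9)
-49*(R(0) - 2*(-2))*3 + Z = -49*(-18 - 2*(-2))*3 + 9 = -49*(-18 + 4)*3 + 9 = -(-686)*3 + 9 = -49*(-42) + 9 = 2058 + 9 = 2067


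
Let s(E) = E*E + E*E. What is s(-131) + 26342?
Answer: 60664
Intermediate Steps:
s(E) = 2*E² (s(E) = E² + E² = 2*E²)
s(-131) + 26342 = 2*(-131)² + 26342 = 2*17161 + 26342 = 34322 + 26342 = 60664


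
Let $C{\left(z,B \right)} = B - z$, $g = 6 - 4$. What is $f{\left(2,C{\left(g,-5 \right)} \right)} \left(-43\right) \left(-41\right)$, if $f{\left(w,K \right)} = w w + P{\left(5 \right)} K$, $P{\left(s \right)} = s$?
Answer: $-54653$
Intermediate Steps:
$g = 2$ ($g = 6 - 4 = 2$)
$f{\left(w,K \right)} = w^{2} + 5 K$ ($f{\left(w,K \right)} = w w + 5 K = w^{2} + 5 K$)
$f{\left(2,C{\left(g,-5 \right)} \right)} \left(-43\right) \left(-41\right) = \left(2^{2} + 5 \left(-5 - 2\right)\right) \left(-43\right) \left(-41\right) = \left(4 + 5 \left(-5 - 2\right)\right) \left(-43\right) \left(-41\right) = \left(4 + 5 \left(-7\right)\right) \left(-43\right) \left(-41\right) = \left(4 - 35\right) \left(-43\right) \left(-41\right) = \left(-31\right) \left(-43\right) \left(-41\right) = 1333 \left(-41\right) = -54653$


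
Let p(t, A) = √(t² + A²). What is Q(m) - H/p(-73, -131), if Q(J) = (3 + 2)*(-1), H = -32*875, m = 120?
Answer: -5 + 2800*√22490/2249 ≈ 181.71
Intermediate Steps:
p(t, A) = √(A² + t²)
H = -28000
Q(J) = -5 (Q(J) = 5*(-1) = -5)
Q(m) - H/p(-73, -131) = -5 - (-28000)/(√((-131)² + (-73)²)) = -5 - (-28000)/(√(17161 + 5329)) = -5 - (-28000)/(√22490) = -5 - (-28000)*√22490/22490 = -5 - (-2800)*√22490/2249 = -5 + 2800*√22490/2249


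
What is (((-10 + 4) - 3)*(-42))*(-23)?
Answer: -8694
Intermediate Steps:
(((-10 + 4) - 3)*(-42))*(-23) = ((-6 - 3)*(-42))*(-23) = -9*(-42)*(-23) = 378*(-23) = -8694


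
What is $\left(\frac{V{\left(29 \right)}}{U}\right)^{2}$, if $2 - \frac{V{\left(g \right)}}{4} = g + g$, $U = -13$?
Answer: $\frac{50176}{169} \approx 296.9$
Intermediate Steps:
$V{\left(g \right)} = 8 - 8 g$ ($V{\left(g \right)} = 8 - 4 \left(g + g\right) = 8 - 4 \cdot 2 g = 8 - 8 g$)
$\left(\frac{V{\left(29 \right)}}{U}\right)^{2} = \left(\frac{8 - 232}{-13}\right)^{2} = \left(\left(8 - 232\right) \left(- \frac{1}{13}\right)\right)^{2} = \left(\left(-224\right) \left(- \frac{1}{13}\right)\right)^{2} = \left(\frac{224}{13}\right)^{2} = \frac{50176}{169}$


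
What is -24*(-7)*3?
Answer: 504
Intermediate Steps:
-24*(-7)*3 = 168*3 = 504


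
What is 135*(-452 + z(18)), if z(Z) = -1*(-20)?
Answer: -58320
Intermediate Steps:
z(Z) = 20
135*(-452 + z(18)) = 135*(-452 + 20) = 135*(-432) = -58320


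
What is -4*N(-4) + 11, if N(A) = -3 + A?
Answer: 39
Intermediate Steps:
-4*N(-4) + 11 = -4*(-3 - 4) + 11 = -4*(-7) + 11 = 28 + 11 = 39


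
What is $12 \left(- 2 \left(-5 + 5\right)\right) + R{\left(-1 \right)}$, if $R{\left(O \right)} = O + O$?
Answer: $-2$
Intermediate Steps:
$R{\left(O \right)} = 2 O$
$12 \left(- 2 \left(-5 + 5\right)\right) + R{\left(-1 \right)} = 12 \left(- 2 \left(-5 + 5\right)\right) + 2 \left(-1\right) = 12 \left(\left(-2\right) 0\right) - 2 = 12 \cdot 0 - 2 = 0 - 2 = -2$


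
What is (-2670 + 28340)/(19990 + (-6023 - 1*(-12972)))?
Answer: 25670/26939 ≈ 0.95289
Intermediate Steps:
(-2670 + 28340)/(19990 + (-6023 - 1*(-12972))) = 25670/(19990 + (-6023 + 12972)) = 25670/(19990 + 6949) = 25670/26939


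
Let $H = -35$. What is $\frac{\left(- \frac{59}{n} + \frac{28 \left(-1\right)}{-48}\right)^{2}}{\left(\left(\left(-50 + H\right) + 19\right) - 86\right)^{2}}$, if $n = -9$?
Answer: $\frac{66049}{29942784} \approx 0.0022058$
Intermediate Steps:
$\frac{\left(- \frac{59}{n} + \frac{28 \left(-1\right)}{-48}\right)^{2}}{\left(\left(\left(-50 + H\right) + 19\right) - 86\right)^{2}} = \frac{\left(- \frac{59}{-9} + \frac{28 \left(-1\right)}{-48}\right)^{2}}{\left(\left(\left(-50 - 35\right) + 19\right) - 86\right)^{2}} = \frac{\left(\left(-59\right) \left(- \frac{1}{9}\right) - - \frac{7}{12}\right)^{2}}{\left(\left(-85 + 19\right) - 86\right)^{2}} = \frac{\left(\frac{59}{9} + \frac{7}{12}\right)^{2}}{\left(-66 - 86\right)^{2}} = \frac{\left(\frac{257}{36}\right)^{2}}{\left(-152\right)^{2}} = \frac{66049}{1296 \cdot 23104} = \frac{66049}{1296} \cdot \frac{1}{23104} = \frac{66049}{29942784}$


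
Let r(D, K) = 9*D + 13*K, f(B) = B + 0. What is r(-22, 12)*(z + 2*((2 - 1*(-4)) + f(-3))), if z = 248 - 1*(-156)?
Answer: -17220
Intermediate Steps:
f(B) = B
z = 404 (z = 248 + 156 = 404)
r(-22, 12)*(z + 2*((2 - 1*(-4)) + f(-3))) = (9*(-22) + 13*12)*(404 + 2*((2 - 1*(-4)) - 3)) = (-198 + 156)*(404 + 2*((2 + 4) - 3)) = -42*(404 + 2*(6 - 3)) = -42*(404 + 2*3) = -42*(404 + 6) = -42*410 = -17220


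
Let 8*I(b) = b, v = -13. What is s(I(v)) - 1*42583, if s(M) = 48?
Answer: -42535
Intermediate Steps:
I(b) = b/8
s(I(v)) - 1*42583 = 48 - 1*42583 = 48 - 42583 = -42535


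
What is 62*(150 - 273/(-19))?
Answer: 193626/19 ≈ 10191.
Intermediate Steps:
62*(150 - 273/(-19)) = 62*(150 - 273*(-1/19)) = 62*(150 + 273/19) = 62*(3123/19) = 193626/19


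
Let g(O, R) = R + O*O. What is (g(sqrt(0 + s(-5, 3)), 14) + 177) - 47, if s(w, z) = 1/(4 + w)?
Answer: 143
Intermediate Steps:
g(O, R) = R + O**2
(g(sqrt(0 + s(-5, 3)), 14) + 177) - 47 = ((14 + (sqrt(0 + 1/(4 - 5)))**2) + 177) - 47 = ((14 + (sqrt(0 + 1/(-1)))**2) + 177) - 47 = ((14 + (sqrt(0 - 1))**2) + 177) - 47 = ((14 + (sqrt(-1))**2) + 177) - 47 = ((14 + I**2) + 177) - 47 = ((14 - 1) + 177) - 47 = (13 + 177) - 47 = 190 - 47 = 143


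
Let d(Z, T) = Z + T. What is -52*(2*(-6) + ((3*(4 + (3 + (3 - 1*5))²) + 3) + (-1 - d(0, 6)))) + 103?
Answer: 155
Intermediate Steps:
d(Z, T) = T + Z
-52*(2*(-6) + ((3*(4 + (3 + (3 - 1*5))²) + 3) + (-1 - d(0, 6)))) + 103 = -52*(2*(-6) + ((3*(4 + (3 + (3 - 1*5))²) + 3) + (-1 - (6 + 0)))) + 103 = -52*(-12 + ((3*(4 + (3 + (3 - 5))²) + 3) + (-1 - 1*6))) + 103 = -52*(-12 + ((3*(4 + (3 - 2)²) + 3) + (-1 - 6))) + 103 = -52*(-12 + ((3*(4 + 1²) + 3) - 7)) + 103 = -52*(-12 + ((3*(4 + 1) + 3) - 7)) + 103 = -52*(-12 + ((3*5 + 3) - 7)) + 103 = -52*(-12 + ((15 + 3) - 7)) + 103 = -52*(-12 + (18 - 7)) + 103 = -52*(-12 + 11) + 103 = -52*(-1) + 103 = 52 + 103 = 155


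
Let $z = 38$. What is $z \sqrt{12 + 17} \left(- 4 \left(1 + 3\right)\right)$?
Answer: $- 608 \sqrt{29} \approx -3274.2$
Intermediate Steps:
$z \sqrt{12 + 17} \left(- 4 \left(1 + 3\right)\right) = 38 \sqrt{12 + 17} \left(- 4 \left(1 + 3\right)\right) = 38 \sqrt{29} \left(\left(-4\right) 4\right) = 38 \sqrt{29} \left(-16\right) = - 608 \sqrt{29}$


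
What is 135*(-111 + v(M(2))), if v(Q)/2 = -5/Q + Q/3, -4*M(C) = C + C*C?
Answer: -14220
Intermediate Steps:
M(C) = -C/4 - C²/4 (M(C) = -(C + C*C)/4 = -(C + C²)/4 = -C/4 - C²/4)
v(Q) = -10/Q + 2*Q/3 (v(Q) = 2*(-5/Q + Q/3) = -10/Q + 2*Q/3)
135*(-111 + v(M(2))) = 135*(-111 + (-10*(-2/(1 + 2)) + 2*(-¼*2*(1 + 2))/3)) = 135*(-111 + (-10/((-¼*2*3)) + 2*(-¼*2*3)/3)) = 135*(-111 + (-10/(-3/2) + (⅔)*(-3/2))) = 135*(-111 + (-10*(-⅔) - 1)) = 135*(-111 + (20/3 - 1)) = 135*(-111 + 17/3) = 135*(-316/3) = -14220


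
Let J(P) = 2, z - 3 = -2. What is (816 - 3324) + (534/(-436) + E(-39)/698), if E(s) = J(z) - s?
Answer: -95451185/38041 ≈ -2509.2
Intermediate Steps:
z = 1 (z = 3 - 2 = 1)
E(s) = 2 - s
(816 - 3324) + (534/(-436) + E(-39)/698) = (816 - 3324) + (534/(-436) + (2 - 1*(-39))/698) = -2508 + (534*(-1/436) + (2 + 39)*(1/698)) = -2508 + (-267/218 + 41*(1/698)) = -2508 + (-267/218 + 41/698) = -2508 - 44357/38041 = -95451185/38041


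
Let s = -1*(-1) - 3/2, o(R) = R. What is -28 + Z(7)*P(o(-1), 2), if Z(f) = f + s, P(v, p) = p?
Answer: -15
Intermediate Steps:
s = -1/2 (s = 1 - 3*1/2 = 1 - 3/2 = -1/2 ≈ -0.50000)
Z(f) = -1/2 + f (Z(f) = f - 1/2 = -1/2 + f)
-28 + Z(7)*P(o(-1), 2) = -28 + (-1/2 + 7)*2 = -28 + (13/2)*2 = -28 + 13 = -15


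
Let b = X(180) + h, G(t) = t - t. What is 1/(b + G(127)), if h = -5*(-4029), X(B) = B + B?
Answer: 1/20505 ≈ 4.8769e-5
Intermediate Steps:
G(t) = 0
X(B) = 2*B
h = 20145
b = 20505 (b = 2*180 + 20145 = 360 + 20145 = 20505)
1/(b + G(127)) = 1/(20505 + 0) = 1/20505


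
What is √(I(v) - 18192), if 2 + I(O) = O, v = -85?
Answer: 3*I*√2031 ≈ 135.2*I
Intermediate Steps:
I(O) = -2 + O
√(I(v) - 18192) = √((-2 - 85) - 18192) = √(-87 - 18192) = √(-18279) = 3*I*√2031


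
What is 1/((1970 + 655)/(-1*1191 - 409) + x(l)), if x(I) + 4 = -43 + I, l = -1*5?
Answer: -64/3433 ≈ -0.018643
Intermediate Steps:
l = -5
x(I) = -47 + I (x(I) = -4 + (-43 + I) = -47 + I)
1/((1970 + 655)/(-1*1191 - 409) + x(l)) = 1/((1970 + 655)/(-1*1191 - 409) + (-47 - 5)) = 1/(2625/(-1191 - 409) - 52) = 1/(2625/(-1600) - 52) = 1/(2625*(-1/1600) - 52) = 1/(-105/64 - 52) = 1/(-3433/64) = -64/3433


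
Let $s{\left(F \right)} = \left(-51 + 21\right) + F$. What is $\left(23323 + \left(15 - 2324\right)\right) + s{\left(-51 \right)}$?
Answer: $20933$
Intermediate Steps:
$s{\left(F \right)} = -30 + F$
$\left(23323 + \left(15 - 2324\right)\right) + s{\left(-51 \right)} = \left(23323 + \left(15 - 2324\right)\right) - 81 = \left(23323 - 2309\right) - 81 = 21014 - 81 = 20933$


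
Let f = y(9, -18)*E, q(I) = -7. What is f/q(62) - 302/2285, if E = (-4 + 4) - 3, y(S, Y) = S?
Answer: 59581/15995 ≈ 3.7250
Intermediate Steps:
E = -3 (E = 0 - 3 = -3)
f = -27 (f = 9*(-3) = -27)
f/q(62) - 302/2285 = -27/(-7) - 302/2285 = -27*(-1/7) - 302*1/2285 = 27/7 - 302/2285 = 59581/15995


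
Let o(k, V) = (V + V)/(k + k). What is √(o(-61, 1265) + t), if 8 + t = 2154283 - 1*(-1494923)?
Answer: √13578588593/61 ≈ 1910.3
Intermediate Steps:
t = 3649198 (t = -8 + (2154283 - 1*(-1494923)) = -8 + (2154283 + 1494923) = -8 + 3649206 = 3649198)
o(k, V) = V/k (o(k, V) = (2*V)/((2*k)) = (2*V)*(1/(2*k)) = V/k)
√(o(-61, 1265) + t) = √(1265/(-61) + 3649198) = √(1265*(-1/61) + 3649198) = √(-1265/61 + 3649198) = √(222599813/61) = √13578588593/61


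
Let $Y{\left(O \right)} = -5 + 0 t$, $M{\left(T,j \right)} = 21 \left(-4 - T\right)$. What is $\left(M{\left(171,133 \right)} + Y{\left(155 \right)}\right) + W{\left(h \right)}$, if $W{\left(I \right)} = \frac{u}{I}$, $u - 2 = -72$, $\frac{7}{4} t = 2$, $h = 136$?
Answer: $- \frac{250275}{68} \approx -3680.5$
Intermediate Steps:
$t = \frac{8}{7}$ ($t = \frac{4}{7} \cdot 2 = \frac{8}{7} \approx 1.1429$)
$M{\left(T,j \right)} = -84 - 21 T$
$u = -70$ ($u = 2 - 72 = -70$)
$W{\left(I \right)} = - \frac{70}{I}$
$Y{\left(O \right)} = -5$ ($Y{\left(O \right)} = -5 + 0 \cdot \frac{8}{7} = -5 + 0 = -5$)
$\left(M{\left(171,133 \right)} + Y{\left(155 \right)}\right) + W{\left(h \right)} = \left(\left(-84 - 3591\right) - 5\right) - \frac{70}{136} = \left(\left(-84 - 3591\right) - 5\right) - \frac{35}{68} = \left(-3675 - 5\right) - \frac{35}{68} = -3680 - \frac{35}{68} = - \frac{250275}{68}$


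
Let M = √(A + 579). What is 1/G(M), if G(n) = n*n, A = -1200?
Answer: -1/621 ≈ -0.0016103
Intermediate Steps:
M = 3*I*√69 (M = √(-1200 + 579) = √(-621) = 3*I*√69 ≈ 24.92*I)
G(n) = n²
1/G(M) = 1/((3*I*√69)²) = 1/(-621) = -1/621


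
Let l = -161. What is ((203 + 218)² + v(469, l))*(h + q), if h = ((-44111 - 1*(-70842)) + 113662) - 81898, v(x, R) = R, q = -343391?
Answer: -50449383680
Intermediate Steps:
h = 58495 (h = ((-44111 + 70842) + 113662) - 81898 = (26731 + 113662) - 81898 = 140393 - 81898 = 58495)
((203 + 218)² + v(469, l))*(h + q) = ((203 + 218)² - 161)*(58495 - 343391) = (421² - 161)*(-284896) = (177241 - 161)*(-284896) = 177080*(-284896) = -50449383680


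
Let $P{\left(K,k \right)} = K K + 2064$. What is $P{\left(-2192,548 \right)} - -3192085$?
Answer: $7999013$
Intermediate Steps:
$P{\left(K,k \right)} = 2064 + K^{2}$ ($P{\left(K,k \right)} = K^{2} + 2064 = 2064 + K^{2}$)
$P{\left(-2192,548 \right)} - -3192085 = \left(2064 + \left(-2192\right)^{2}\right) - -3192085 = \left(2064 + 4804864\right) + 3192085 = 4806928 + 3192085 = 7999013$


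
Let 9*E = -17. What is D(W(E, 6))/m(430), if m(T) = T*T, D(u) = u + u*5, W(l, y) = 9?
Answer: 27/92450 ≈ 0.00029205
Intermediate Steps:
E = -17/9 (E = (⅑)*(-17) = -17/9 ≈ -1.8889)
D(u) = 6*u (D(u) = u + 5*u = 6*u)
m(T) = T²
D(W(E, 6))/m(430) = (6*9)/(430²) = 54/184900 = 54*(1/184900) = 27/92450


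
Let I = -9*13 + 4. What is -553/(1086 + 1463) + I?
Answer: -288590/2549 ≈ -113.22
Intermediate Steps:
I = -113 (I = -117 + 4 = -113)
-553/(1086 + 1463) + I = -553/(1086 + 1463) - 113 = -553/2549 - 113 = -288590/2549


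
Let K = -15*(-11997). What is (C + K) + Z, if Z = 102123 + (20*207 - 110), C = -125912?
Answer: 160196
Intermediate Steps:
Z = 106153 (Z = 102123 + (4140 - 110) = 102123 + 4030 = 106153)
K = 179955
(C + K) + Z = (-125912 + 179955) + 106153 = 54043 + 106153 = 160196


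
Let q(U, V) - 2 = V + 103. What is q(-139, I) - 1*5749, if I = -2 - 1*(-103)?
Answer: -5543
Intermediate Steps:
I = 101 (I = -2 + 103 = 101)
q(U, V) = 105 + V (q(U, V) = 2 + (V + 103) = 2 + (103 + V) = 105 + V)
q(-139, I) - 1*5749 = (105 + 101) - 1*5749 = 206 - 5749 = -5543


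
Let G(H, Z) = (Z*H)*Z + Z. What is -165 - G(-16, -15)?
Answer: 3450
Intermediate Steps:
G(H, Z) = Z + H*Z² (G(H, Z) = (H*Z)*Z + Z = H*Z² + Z = Z + H*Z²)
-165 - G(-16, -15) = -165 - (-15)*(1 - 16*(-15)) = -165 - (-15)*(1 + 240) = -165 - (-15)*241 = -165 - 1*(-3615) = -165 + 3615 = 3450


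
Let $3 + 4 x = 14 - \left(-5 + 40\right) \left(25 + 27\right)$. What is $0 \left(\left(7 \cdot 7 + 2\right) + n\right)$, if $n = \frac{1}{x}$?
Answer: $0$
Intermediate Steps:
$x = - \frac{1809}{4}$ ($x = - \frac{3}{4} + \frac{14 - \left(-5 + 40\right) \left(25 + 27\right)}{4} = - \frac{3}{4} + \frac{14 - 35 \cdot 52}{4} = - \frac{3}{4} + \frac{14 - 1820}{4} = - \frac{3}{4} + \frac{1}{4} \left(-1806\right) = - \frac{3}{4} - \frac{903}{2} = - \frac{1809}{4} \approx -452.25$)
$n = - \frac{4}{1809}$ ($n = \frac{1}{- \frac{1809}{4}} = - \frac{4}{1809} \approx -0.0022112$)
$0 \left(\left(7 \cdot 7 + 2\right) + n\right) = 0 \left(\left(7 \cdot 7 + 2\right) - \frac{4}{1809}\right) = 0 \left(\left(49 + 2\right) - \frac{4}{1809}\right) = 0 \left(51 - \frac{4}{1809}\right) = 0 \cdot \frac{92255}{1809} = 0$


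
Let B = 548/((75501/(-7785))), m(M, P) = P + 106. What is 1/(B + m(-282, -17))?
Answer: 8389/272601 ≈ 0.030774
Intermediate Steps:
m(M, P) = 106 + P
B = -474020/8389 (B = 548/((75501*(-1/7785))) = 548/(-8389/865) = 548*(-865/8389) = -474020/8389 ≈ -56.505)
1/(B + m(-282, -17)) = 1/(-474020/8389 + (106 - 17)) = 1/(-474020/8389 + 89) = 1/(272601/8389) = 8389/272601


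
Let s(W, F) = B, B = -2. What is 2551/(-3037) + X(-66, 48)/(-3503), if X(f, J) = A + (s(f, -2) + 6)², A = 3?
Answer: -8993856/10638611 ≈ -0.84540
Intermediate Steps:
s(W, F) = -2
X(f, J) = 19 (X(f, J) = 3 + (-2 + 6)² = 3 + 4² = 3 + 16 = 19)
2551/(-3037) + X(-66, 48)/(-3503) = 2551/(-3037) + 19/(-3503) = 2551*(-1/3037) + 19*(-1/3503) = -2551/3037 - 19/3503 = -8993856/10638611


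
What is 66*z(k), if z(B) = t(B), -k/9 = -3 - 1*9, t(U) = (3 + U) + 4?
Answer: 7590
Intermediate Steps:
t(U) = 7 + U
k = 108 (k = -9*(-3 - 1*9) = -9*(-3 - 9) = -9*(-12) = 108)
z(B) = 7 + B
66*z(k) = 66*(7 + 108) = 66*115 = 7590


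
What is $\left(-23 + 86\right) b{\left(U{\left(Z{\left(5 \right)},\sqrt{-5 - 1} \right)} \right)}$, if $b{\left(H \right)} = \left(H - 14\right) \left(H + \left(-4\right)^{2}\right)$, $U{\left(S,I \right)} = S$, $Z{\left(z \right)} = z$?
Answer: $-11907$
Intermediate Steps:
$b{\left(H \right)} = \left(-14 + H\right) \left(16 + H\right)$ ($b{\left(H \right)} = \left(-14 + H\right) \left(H + 16\right) = \left(-14 + H\right) \left(16 + H\right)$)
$\left(-23 + 86\right) b{\left(U{\left(Z{\left(5 \right)},\sqrt{-5 - 1} \right)} \right)} = \left(-23 + 86\right) \left(-224 + 5^{2} + 2 \cdot 5\right) = 63 \left(-224 + 25 + 10\right) = 63 \left(-189\right) = -11907$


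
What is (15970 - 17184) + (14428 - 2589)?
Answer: 10625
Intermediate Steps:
(15970 - 17184) + (14428 - 2589) = -1214 + 11839 = 10625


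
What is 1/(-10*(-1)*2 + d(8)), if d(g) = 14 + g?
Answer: 1/42 ≈ 0.023810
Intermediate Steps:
1/(-10*(-1)*2 + d(8)) = 1/(-10*(-1)*2 + (14 + 8)) = 1/(10*2 + 22) = 1/(20 + 22) = 1/42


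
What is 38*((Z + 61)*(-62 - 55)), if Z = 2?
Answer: -280098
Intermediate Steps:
38*((Z + 61)*(-62 - 55)) = 38*((2 + 61)*(-62 - 55)) = 38*(63*(-117)) = 38*(-7371) = -280098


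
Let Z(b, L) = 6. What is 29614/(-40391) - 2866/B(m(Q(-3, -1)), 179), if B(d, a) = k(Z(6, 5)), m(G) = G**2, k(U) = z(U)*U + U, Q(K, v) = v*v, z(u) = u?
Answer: -4500169/65247 ≈ -68.971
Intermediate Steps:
Q(K, v) = v**2
k(U) = U + U**2 (k(U) = U*U + U = U**2 + U = U + U**2)
B(d, a) = 42 (B(d, a) = 6*(1 + 6) = 6*7 = 42)
29614/(-40391) - 2866/B(m(Q(-3, -1)), 179) = 29614/(-40391) - 2866/42 = 29614*(-1/40391) - 2866*1/42 = -2278/3107 - 1433/21 = -4500169/65247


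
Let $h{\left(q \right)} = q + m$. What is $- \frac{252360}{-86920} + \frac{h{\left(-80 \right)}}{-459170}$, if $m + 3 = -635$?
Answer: $\frac{1449231872}{498888205} \approx 2.9049$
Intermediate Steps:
$m = -638$ ($m = -3 - 635 = -638$)
$h{\left(q \right)} = -638 + q$ ($h{\left(q \right)} = q - 638 = -638 + q$)
$- \frac{252360}{-86920} + \frac{h{\left(-80 \right)}}{-459170} = - \frac{252360}{-86920} + \frac{-638 - 80}{-459170} = \left(-252360\right) \left(- \frac{1}{86920}\right) - - \frac{359}{229585} = \frac{6309}{2173} + \frac{359}{229585} = \frac{1449231872}{498888205}$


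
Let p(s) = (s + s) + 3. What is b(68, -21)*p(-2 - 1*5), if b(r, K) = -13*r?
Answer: 9724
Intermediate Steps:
p(s) = 3 + 2*s (p(s) = 2*s + 3 = 3 + 2*s)
b(68, -21)*p(-2 - 1*5) = (-13*68)*(3 + 2*(-2 - 1*5)) = -884*(3 + 2*(-2 - 5)) = -884*(3 + 2*(-7)) = -884*(3 - 14) = -884*(-11) = 9724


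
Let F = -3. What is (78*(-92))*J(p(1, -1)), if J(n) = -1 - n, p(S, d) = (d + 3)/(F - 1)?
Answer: 3588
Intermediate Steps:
p(S, d) = -¾ - d/4 (p(S, d) = (d + 3)/(-3 - 1) = (3 + d)/(-4) = (3 + d)*(-¼) = -¾ - d/4)
(78*(-92))*J(p(1, -1)) = (78*(-92))*(-1 - (-¾ - ¼*(-1))) = -7176*(-1 - (-¾ + ¼)) = -7176*(-1 - 1*(-½)) = -7176*(-1 + ½) = -7176*(-½) = 3588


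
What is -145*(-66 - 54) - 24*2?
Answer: 17352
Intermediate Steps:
-145*(-66 - 54) - 24*2 = -145*(-120) - 48 = 17400 - 48 = 17352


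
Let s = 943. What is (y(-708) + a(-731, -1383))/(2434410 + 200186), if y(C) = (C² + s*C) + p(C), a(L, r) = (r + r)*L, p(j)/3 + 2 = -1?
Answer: 1855557/2634596 ≈ 0.70430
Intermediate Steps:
p(j) = -9 (p(j) = -6 + 3*(-1) = -6 - 3 = -9)
a(L, r) = 2*L*r (a(L, r) = (2*r)*L = 2*L*r)
y(C) = -9 + C² + 943*C (y(C) = (C² + 943*C) - 9 = -9 + C² + 943*C)
(y(-708) + a(-731, -1383))/(2434410 + 200186) = ((-9 + (-708)² + 943*(-708)) + 2*(-731)*(-1383))/(2434410 + 200186) = ((-9 + 501264 - 667644) + 2021946)/2634596 = (-166389 + 2021946)*(1/2634596) = 1855557*(1/2634596) = 1855557/2634596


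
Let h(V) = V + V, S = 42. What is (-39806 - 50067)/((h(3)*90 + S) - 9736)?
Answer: 89873/9154 ≈ 9.8179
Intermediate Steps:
h(V) = 2*V
(-39806 - 50067)/((h(3)*90 + S) - 9736) = (-39806 - 50067)/(((2*3)*90 + 42) - 9736) = -89873/((6*90 + 42) - 9736) = -89873/((540 + 42) - 9736) = -89873/(582 - 9736) = -89873/(-9154) = -89873*(-1/9154) = 89873/9154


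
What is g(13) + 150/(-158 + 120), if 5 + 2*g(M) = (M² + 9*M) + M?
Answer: 2718/19 ≈ 143.05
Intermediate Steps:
g(M) = -5/2 + M²/2 + 5*M (g(M) = -5/2 + ((M² + 9*M) + M)/2 = -5/2 + (M² + 10*M)/2 = -5/2 + (M²/2 + 5*M) = -5/2 + M²/2 + 5*M)
g(13) + 150/(-158 + 120) = (-5/2 + (½)*13² + 5*13) + 150/(-158 + 120) = (-5/2 + (½)*169 + 65) + 150/(-38) = (-5/2 + 169/2 + 65) - 1/38*150 = 147 - 75/19 = 2718/19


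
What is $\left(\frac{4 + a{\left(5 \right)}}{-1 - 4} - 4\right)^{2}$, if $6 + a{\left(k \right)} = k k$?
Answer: $\frac{1849}{25} \approx 73.96$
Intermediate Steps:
$a{\left(k \right)} = -6 + k^{2}$ ($a{\left(k \right)} = -6 + k k = -6 + k^{2}$)
$\left(\frac{4 + a{\left(5 \right)}}{-1 - 4} - 4\right)^{2} = \left(\frac{4 - \left(6 - 5^{2}\right)}{-1 - 4} - 4\right)^{2} = \left(\frac{4 + \left(-6 + 25\right)}{-5} - 4\right)^{2} = \left(\left(4 + 19\right) \left(- \frac{1}{5}\right) - 4\right)^{2} = \left(23 \left(- \frac{1}{5}\right) - 4\right)^{2} = \left(- \frac{23}{5} - 4\right)^{2} = \left(- \frac{43}{5}\right)^{2} = \frac{1849}{25}$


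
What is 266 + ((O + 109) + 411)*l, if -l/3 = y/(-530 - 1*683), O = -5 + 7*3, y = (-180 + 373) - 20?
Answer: 600842/1213 ≈ 495.34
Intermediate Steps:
y = 173 (y = 193 - 20 = 173)
O = 16 (O = -5 + 21 = 16)
l = 519/1213 (l = -519/(-530 - 1*683) = -519/(-530 - 683) = -519/(-1213) = -519*(-1)/1213 = -3*(-173/1213) = 519/1213 ≈ 0.42787)
266 + ((O + 109) + 411)*l = 266 + ((16 + 109) + 411)*(519/1213) = 266 + (125 + 411)*(519/1213) = 266 + 536*(519/1213) = 266 + 278184/1213 = 600842/1213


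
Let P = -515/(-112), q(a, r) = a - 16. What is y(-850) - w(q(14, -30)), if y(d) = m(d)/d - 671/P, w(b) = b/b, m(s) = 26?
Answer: -6433034/43775 ≈ -146.96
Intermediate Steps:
q(a, r) = -16 + a
P = 515/112 (P = -515*(-1/112) = 515/112 ≈ 4.5982)
w(b) = 1
y(d) = -75152/515 + 26/d (y(d) = 26/d - 671/515/112 = 26/d - 671*112/515 = 26/d - 75152/515 = -75152/515 + 26/d)
y(-850) - w(q(14, -30)) = (-75152/515 + 26/(-850)) - 1*1 = (-75152/515 + 26*(-1/850)) - 1 = (-75152/515 - 13/425) - 1 = -6389259/43775 - 1 = -6433034/43775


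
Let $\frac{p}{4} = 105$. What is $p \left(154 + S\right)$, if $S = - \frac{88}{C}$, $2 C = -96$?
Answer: $65450$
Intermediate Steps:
$p = 420$ ($p = 4 \cdot 105 = 420$)
$C = -48$ ($C = \frac{1}{2} \left(-96\right) = -48$)
$S = \frac{11}{6}$ ($S = - \frac{88}{-48} = \left(-88\right) \left(- \frac{1}{48}\right) = \frac{11}{6} \approx 1.8333$)
$p \left(154 + S\right) = 420 \left(154 + \frac{11}{6}\right) = 420 \cdot \frac{935}{6} = 65450$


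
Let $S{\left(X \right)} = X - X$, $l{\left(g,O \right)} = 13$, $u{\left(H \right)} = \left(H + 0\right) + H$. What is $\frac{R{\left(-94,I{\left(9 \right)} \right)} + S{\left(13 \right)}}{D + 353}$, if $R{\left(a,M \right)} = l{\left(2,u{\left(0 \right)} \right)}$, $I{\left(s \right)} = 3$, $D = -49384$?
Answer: $- \frac{13}{49031} \approx -0.00026514$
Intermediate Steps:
$u{\left(H \right)} = 2 H$ ($u{\left(H \right)} = H + H = 2 H$)
$R{\left(a,M \right)} = 13$
$S{\left(X \right)} = 0$
$\frac{R{\left(-94,I{\left(9 \right)} \right)} + S{\left(13 \right)}}{D + 353} = \frac{13 + 0}{-49384 + 353} = \frac{13}{-49031} = 13 \left(- \frac{1}{49031}\right) = - \frac{13}{49031}$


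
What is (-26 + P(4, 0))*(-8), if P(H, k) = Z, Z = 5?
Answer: 168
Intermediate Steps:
P(H, k) = 5
(-26 + P(4, 0))*(-8) = (-26 + 5)*(-8) = -21*(-8) = 168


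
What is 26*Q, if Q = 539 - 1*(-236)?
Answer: 20150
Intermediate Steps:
Q = 775 (Q = 539 + 236 = 775)
26*Q = 26*775 = 20150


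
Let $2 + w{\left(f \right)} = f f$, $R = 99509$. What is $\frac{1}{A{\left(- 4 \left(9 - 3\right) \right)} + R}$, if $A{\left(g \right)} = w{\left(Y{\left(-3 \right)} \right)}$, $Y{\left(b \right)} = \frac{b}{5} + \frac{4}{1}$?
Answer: $\frac{25}{2487964} \approx 1.0048 \cdot 10^{-5}$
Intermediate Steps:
$Y{\left(b \right)} = 4 + \frac{b}{5}$ ($Y{\left(b \right)} = b \frac{1}{5} + 4 \cdot 1 = \frac{b}{5} + 4 = 4 + \frac{b}{5}$)
$w{\left(f \right)} = -2 + f^{2}$ ($w{\left(f \right)} = -2 + f f = -2 + f^{2}$)
$A{\left(g \right)} = \frac{239}{25}$ ($A{\left(g \right)} = -2 + \left(4 + \frac{1}{5} \left(-3\right)\right)^{2} = -2 + \left(4 - \frac{3}{5}\right)^{2} = -2 + \left(\frac{17}{5}\right)^{2} = -2 + \frac{289}{25} = \frac{239}{25}$)
$\frac{1}{A{\left(- 4 \left(9 - 3\right) \right)} + R} = \frac{1}{\frac{239}{25} + 99509} = \frac{1}{\frac{2487964}{25}} = \frac{25}{2487964}$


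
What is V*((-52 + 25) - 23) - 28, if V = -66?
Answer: 3272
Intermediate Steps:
V*((-52 + 25) - 23) - 28 = -66*((-52 + 25) - 23) - 28 = -66*(-27 - 23) - 28 = -66*(-50) - 28 = 3300 - 28 = 3272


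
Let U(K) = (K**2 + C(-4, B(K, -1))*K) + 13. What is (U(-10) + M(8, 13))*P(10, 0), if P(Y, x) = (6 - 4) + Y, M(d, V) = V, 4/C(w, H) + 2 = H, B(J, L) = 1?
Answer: 1992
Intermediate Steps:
C(w, H) = 4/(-2 + H)
U(K) = 13 + K**2 - 4*K (U(K) = (K**2 + (4/(-2 + 1))*K) + 13 = (K**2 + (4/(-1))*K) + 13 = (K**2 + (4*(-1))*K) + 13 = (K**2 - 4*K) + 13 = 13 + K**2 - 4*K)
P(Y, x) = 2 + Y
(U(-10) + M(8, 13))*P(10, 0) = ((13 + (-10)**2 - 4*(-10)) + 13)*(2 + 10) = ((13 + 100 + 40) + 13)*12 = (153 + 13)*12 = 166*12 = 1992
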